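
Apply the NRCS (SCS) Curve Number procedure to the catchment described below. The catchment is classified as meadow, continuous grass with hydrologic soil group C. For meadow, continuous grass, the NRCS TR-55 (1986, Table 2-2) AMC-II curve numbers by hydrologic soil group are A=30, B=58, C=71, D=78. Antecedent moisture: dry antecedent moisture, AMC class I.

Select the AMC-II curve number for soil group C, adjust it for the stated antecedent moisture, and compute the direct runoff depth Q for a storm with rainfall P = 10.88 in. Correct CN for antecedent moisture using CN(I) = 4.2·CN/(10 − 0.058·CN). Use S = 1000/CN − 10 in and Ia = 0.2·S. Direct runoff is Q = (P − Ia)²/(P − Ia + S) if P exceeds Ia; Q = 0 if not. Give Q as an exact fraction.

Q = 6932727169/1620418800 in ≈ 4.278 in

NRCS table: meadow, continuous grass, soil group C → CN(II) = 71
Adjust CN=71 to AMC I: 4.2·71/(10 − 0.058·71) → (1491/5) ÷ (2941/500) = 149100/2941 ≈ 50.697
S = 1000/(149100/2941) − 10 = 14500/1491 in ≈ 9.725 in
Initial abstraction Ia = S/5 = (14500/1491)/5 = 2900/1491 ≈ 1.945 in
Since P=10.880 > Ia=1.945: effective rainfall P−Ia = 333052/37275 in
Q: (333052/37275)² ÷ (695552/37275) = 6932727169/1620418800 in (≈ 4.278 in)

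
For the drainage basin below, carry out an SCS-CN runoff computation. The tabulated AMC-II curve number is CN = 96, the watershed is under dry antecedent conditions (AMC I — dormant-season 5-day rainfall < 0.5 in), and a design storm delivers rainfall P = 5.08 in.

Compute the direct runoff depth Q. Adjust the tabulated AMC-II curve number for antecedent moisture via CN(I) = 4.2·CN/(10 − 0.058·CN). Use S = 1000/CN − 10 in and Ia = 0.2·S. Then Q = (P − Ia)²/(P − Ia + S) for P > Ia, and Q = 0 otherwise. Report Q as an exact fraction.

Dry (AMC I): CN(I) = 4.2·96/(10 − 0.058·96) = (2016/5)/(554/125) = 25200/277 ≈ 90.975
Retention S: 1000/CN − 10 with CN=90.975 → S = 125/126 ≈ 0.992 in
Ia = 0.2·(125/126) = 25/126 in ≈ 0.198 in
Since P=5.080 > Ia=0.198: effective rainfall P−Ia = 15377/3150 in
Q: (15377/3150)² ÷ (9251/1575) = 236452129/58281300 in (≈ 4.057 in)

Q = 236452129/58281300 in ≈ 4.057 in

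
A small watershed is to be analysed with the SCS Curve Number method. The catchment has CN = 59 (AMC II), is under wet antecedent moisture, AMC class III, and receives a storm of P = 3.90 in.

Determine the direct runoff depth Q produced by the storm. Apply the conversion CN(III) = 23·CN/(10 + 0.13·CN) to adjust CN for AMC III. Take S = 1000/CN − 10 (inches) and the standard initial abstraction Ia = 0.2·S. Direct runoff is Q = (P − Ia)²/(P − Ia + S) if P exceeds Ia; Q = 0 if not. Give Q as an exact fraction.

Q = 2000146729/1163261110 in ≈ 1.719 in

Adjust CN=59 to AMC III: 23·59/(10 + 0.13·59) → 1357 ÷ (1767/100) = 135700/1767 ≈ 76.797
Max retention: S = 1000/(135700/1767) − 10 = 4100/1357 in (≈ 3.021 in)
Ia = 0.2S: 0.2·3.021 = 0.604 in (exactly 820/1357)
Excess rainfall: 3.900 − 0.604 = 3.296 in; P > Ia so Q > 0
Runoff Q = (P−Ia)²/(P−Ia+S) = (3.296)²/(3.296+3.021) = 2000146729/1163261110 ≈ 1.719 in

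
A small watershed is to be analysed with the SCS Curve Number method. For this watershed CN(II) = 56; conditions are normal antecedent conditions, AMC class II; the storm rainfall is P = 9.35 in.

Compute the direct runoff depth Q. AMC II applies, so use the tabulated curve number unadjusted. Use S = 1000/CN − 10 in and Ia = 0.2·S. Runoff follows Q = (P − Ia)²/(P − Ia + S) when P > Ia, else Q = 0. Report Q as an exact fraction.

Q = 107811/27860 in ≈ 3.870 in

AMC II — tabulated CN = 56 applies directly.
S = 1000/56 − 10 = 55/7 in ≈ 7.857 in
Ia = 0.2S: 0.2·7.857 = 1.571 in (exactly 11/7)
Since P=9.350 > Ia=1.571: effective rainfall P−Ia = 1089/140 in
Runoff Q = (P−Ia)²/(P−Ia+S) = (7.779)²/(7.779+7.857) = 107811/27860 ≈ 3.870 in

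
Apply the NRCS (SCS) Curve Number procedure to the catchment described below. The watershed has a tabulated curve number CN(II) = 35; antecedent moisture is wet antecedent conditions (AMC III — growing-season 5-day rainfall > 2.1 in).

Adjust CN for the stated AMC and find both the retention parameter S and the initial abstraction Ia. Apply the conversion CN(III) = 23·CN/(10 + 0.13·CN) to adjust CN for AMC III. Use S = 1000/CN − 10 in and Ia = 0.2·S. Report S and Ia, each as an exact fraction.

S = 1300/161 in ≈ 8.075 in; Ia = 260/161 in ≈ 1.615 in

Wet (AMC III): CN(III) = 23·35/(10 + 0.13·35) = 805/(291/20) = 16100/291 ≈ 55.326
Max retention: S = 1000/(16100/291) − 10 = 1300/161 in (≈ 8.075 in)
Ia = 0.2S: 0.2·8.075 = 1.615 in (exactly 260/161)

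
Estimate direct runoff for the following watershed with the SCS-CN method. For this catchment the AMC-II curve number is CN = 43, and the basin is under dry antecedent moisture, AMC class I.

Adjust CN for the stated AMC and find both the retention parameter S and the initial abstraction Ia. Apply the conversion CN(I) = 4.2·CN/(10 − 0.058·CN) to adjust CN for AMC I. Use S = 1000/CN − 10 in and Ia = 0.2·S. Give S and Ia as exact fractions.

Dry (AMC I): CN(I) = 4.2·43/(10 − 0.058·43) = (903/5)/(3753/500) = 30100/1251 ≈ 24.061
S = 1000/(30100/1251) − 10 = 9500/301 in ≈ 31.561 in
Ia = 0.2·(9500/301) = 1900/301 in ≈ 6.312 in

S = 9500/301 in ≈ 31.561 in; Ia = 1900/301 in ≈ 6.312 in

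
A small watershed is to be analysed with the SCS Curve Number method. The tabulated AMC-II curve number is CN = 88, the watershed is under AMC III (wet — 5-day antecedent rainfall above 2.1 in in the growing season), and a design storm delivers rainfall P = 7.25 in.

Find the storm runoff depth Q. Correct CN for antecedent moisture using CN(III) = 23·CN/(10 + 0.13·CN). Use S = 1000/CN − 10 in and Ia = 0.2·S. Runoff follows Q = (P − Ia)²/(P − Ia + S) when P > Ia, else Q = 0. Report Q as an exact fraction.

Q = 52085089/7910804 in ≈ 6.584 in

CN(III) from CN(II)=88: (23·88)/(10 + 0.13·88) = 6325/67 ≈ 94.403
Max retention: S = 1000/(6325/67) − 10 = 150/253 in (≈ 0.593 in)
Ia = 0.2S: 0.2·0.593 = 0.119 in (exactly 30/253)
P − Ia = 7.250 − 0.119 = 7217/1012 ≈ 7.131 in (> 0, runoff occurs)
Runoff Q = (P−Ia)²/(P−Ia+S) = (7.131)²/(7.131+0.593) = 52085089/7910804 ≈ 6.584 in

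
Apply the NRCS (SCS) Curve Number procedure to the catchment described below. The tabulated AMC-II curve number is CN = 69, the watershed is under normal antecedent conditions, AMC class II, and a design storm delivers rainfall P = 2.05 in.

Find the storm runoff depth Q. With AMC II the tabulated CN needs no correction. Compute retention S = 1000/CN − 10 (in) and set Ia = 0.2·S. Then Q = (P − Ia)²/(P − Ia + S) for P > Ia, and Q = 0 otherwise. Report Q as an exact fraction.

Q = 2524921/10748820 in ≈ 0.235 in

AMC II — tabulated CN = 69 applies directly.
Max retention: S = 1000/69 − 10 = 310/69 in (≈ 4.493 in)
Initial abstraction Ia = S/5 = (310/69)/5 = 62/69 ≈ 0.899 in
P − Ia = 2.050 − 0.899 = 1589/1380 ≈ 1.151 in (> 0, runoff occurs)
Q = (1589/1380)²/((1589/1380) + 310/69) = (2524921/1904400)/(7789/1380) = 2524921/10748820 in ≈ 0.235 in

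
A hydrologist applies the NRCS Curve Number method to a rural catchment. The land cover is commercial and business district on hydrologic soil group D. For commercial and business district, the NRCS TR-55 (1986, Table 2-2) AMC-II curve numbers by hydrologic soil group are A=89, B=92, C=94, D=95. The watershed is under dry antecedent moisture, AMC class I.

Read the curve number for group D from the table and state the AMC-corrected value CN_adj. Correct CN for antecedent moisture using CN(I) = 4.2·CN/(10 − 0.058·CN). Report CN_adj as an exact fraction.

NRCS table: commercial and business district, soil group D → CN(II) = 95
CN(I) from CN(II)=95: (4.2·95)/(10 − 0.058·95) = 39900/449 ≈ 88.864

CN_adj = 39900/449 ≈ 88.864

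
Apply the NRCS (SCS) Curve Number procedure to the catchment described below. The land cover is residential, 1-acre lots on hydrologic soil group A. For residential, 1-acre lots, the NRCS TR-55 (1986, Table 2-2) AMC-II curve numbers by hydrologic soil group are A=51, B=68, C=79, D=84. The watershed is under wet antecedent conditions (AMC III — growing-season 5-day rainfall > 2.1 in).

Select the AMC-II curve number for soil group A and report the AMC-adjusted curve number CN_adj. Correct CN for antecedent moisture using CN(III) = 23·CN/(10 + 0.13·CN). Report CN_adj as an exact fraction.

CN_adj = 117300/1663 ≈ 70.535

NRCS table: residential, 1-acre lots, soil group A → CN(II) = 51
CN(III) from CN(II)=51: (23·51)/(10 + 0.13·51) = 117300/1663 ≈ 70.535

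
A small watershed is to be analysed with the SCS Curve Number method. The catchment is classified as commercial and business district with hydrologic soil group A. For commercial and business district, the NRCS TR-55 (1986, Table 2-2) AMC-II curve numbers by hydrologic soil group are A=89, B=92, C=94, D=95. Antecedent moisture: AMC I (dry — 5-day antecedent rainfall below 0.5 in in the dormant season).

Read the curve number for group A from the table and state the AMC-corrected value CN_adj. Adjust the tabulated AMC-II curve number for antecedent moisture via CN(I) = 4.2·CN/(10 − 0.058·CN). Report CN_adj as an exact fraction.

CN_adj = 186900/2419 ≈ 77.263

NRCS table: commercial and business district, soil group A → CN(II) = 89
Adjust CN=89 to AMC I: 4.2·89/(10 − 0.058·89) → (1869/5) ÷ (2419/500) = 186900/2419 ≈ 77.263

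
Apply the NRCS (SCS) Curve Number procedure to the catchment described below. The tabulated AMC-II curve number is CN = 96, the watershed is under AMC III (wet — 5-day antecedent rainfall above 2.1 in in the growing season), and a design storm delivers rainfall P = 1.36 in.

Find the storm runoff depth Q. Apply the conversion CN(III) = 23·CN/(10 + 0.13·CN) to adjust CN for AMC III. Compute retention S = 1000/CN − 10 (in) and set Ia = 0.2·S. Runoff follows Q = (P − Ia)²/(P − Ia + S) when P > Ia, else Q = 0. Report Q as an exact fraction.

CN(III) from CN(II)=96: (23·96)/(10 + 0.13·96) = 27600/281 ≈ 98.221
Retention S: 1000/CN − 10 with CN=98.221 → S = 25/138 ≈ 0.181 in
Ia = 0.2S: 0.2·0.181 = 0.036 in (exactly 5/138)
Since P=1.360 > Ia=0.036: effective rainfall P−Ia = 4567/3450 in
Q = (4567/3450)²/((4567/3450) + 25/138) = (20857489/11902500)/(2596/1725) = 20857489/17912400 in ≈ 1.164 in

Q = 20857489/17912400 in ≈ 1.164 in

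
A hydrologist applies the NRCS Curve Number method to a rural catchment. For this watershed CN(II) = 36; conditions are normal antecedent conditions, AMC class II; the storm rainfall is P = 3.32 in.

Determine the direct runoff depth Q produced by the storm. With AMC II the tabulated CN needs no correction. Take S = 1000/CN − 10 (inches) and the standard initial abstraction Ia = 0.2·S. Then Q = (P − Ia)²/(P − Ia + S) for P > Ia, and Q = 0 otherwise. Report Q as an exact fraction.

Q = 0 in ≈ 0.000 in

CN(II) = 36; AMC II needs no correction.
Retention S: 1000/CN − 10 with CN=36.000 → S = 160/9 ≈ 17.778 in
Ia = 0.2S: 0.2·17.778 = 3.556 in (exactly 32/9)
P = 3.320 ≤ Ia = 3.556 in: entire storm abstracted, Q = 0.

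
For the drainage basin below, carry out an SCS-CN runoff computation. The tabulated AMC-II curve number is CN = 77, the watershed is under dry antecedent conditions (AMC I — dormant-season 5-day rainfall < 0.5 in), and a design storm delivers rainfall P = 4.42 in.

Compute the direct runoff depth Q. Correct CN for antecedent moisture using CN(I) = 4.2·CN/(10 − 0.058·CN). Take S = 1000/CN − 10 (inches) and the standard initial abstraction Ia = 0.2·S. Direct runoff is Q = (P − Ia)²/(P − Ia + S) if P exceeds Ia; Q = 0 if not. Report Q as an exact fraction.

Q = 58736915449/66083313450 in ≈ 0.889 in

Dry (AMC I): CN(I) = 4.2·77/(10 − 0.058·77) = (1617/5)/(2767/500) = 161700/2767 ≈ 58.439
S = 1000/(161700/2767) − 10 = 11500/1617 in ≈ 7.112 in
Ia = 0.2·(11500/1617) = 2300/1617 in ≈ 1.422 in
Excess rainfall: 4.420 − 1.422 = 2.998 in; P > Ia so Q > 0
Q: (242357/80850)² ÷ (817357/80850) = 58736915449/66083313450 in (≈ 0.889 in)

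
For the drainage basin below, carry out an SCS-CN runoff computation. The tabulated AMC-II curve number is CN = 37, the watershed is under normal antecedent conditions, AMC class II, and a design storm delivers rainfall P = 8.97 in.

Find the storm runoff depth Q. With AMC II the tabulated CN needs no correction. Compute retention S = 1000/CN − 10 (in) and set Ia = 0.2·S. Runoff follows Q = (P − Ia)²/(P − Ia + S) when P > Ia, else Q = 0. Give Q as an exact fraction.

Q = 141302307/103093100 in ≈ 1.371 in

AMC II — tabulated CN = 37 applies directly.
Max retention: S = 1000/37 − 10 = 630/37 in (≈ 17.027 in)
Ia = 0.2·(630/37) = 126/37 in ≈ 3.405 in
P − Ia = 8.970 − 3.405 = 20589/3700 ≈ 5.565 in (> 0, runoff occurs)
Runoff Q = (P−Ia)²/(P−Ia+S) = (5.565)²/(5.565+17.027) = 141302307/103093100 ≈ 1.371 in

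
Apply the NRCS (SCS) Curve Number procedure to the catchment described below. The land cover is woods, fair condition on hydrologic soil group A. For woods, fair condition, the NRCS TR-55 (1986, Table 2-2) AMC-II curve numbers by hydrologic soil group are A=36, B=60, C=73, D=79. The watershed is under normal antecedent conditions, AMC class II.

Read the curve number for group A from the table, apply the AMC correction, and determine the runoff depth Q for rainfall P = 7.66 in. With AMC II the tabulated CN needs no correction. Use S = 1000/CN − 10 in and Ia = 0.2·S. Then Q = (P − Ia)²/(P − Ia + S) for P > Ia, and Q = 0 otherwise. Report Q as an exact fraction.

NRCS table: woods, fair condition, soil group A → CN(II) = 36
AMC II — tabulated CN = 36 applies directly.
Retention S: 1000/CN − 10 with CN=36.000 → S = 160/9 ≈ 17.778 in
Initial abstraction Ia = S/5 = (160/9)/5 = 32/9 ≈ 3.556 in
Excess rainfall: 7.660 − 3.556 = 4.104 in; P > Ia so Q > 0
Runoff Q = (P−Ia)²/(P−Ia+S) = (4.104)²/(4.104+17.778) = 3411409/4431150 ≈ 0.770 in

Q = 3411409/4431150 in ≈ 0.770 in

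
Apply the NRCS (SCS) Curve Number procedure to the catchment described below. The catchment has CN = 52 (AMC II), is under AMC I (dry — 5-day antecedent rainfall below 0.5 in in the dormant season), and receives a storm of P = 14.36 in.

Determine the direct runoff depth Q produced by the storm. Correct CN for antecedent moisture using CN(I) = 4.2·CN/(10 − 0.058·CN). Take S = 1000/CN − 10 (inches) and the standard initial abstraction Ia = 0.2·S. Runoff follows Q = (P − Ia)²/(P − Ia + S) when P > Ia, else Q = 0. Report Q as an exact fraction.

CN(I) from CN(II)=52: (4.2·52)/(10 − 0.058·52) = 9100/291 ≈ 31.271
S = 1000/(9100/291) − 10 = 2000/91 in ≈ 21.978 in
Initial abstraction Ia = S/5 = (2000/91)/5 = 400/91 ≈ 4.396 in
P − Ia = 14.360 − 4.396 = 22669/2275 ≈ 9.964 in (> 0, runoff occurs)
Q: (22669/2275)² ÷ (72669/2275) = 513883561/165321975 in (≈ 3.108 in)

Q = 513883561/165321975 in ≈ 3.108 in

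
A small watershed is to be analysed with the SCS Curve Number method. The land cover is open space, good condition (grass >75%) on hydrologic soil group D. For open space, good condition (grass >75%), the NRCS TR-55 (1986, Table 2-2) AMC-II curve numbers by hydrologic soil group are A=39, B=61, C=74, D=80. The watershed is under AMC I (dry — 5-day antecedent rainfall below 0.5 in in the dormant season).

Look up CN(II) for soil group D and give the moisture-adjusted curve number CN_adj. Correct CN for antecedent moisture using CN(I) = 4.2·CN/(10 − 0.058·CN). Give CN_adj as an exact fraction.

CN_adj = 4200/67 ≈ 62.687

NRCS table: open space, good condition (grass >75%), soil group D → CN(II) = 80
Adjust CN=80 to AMC I: 4.2·80/(10 − 0.058·80) → 336 ÷ (134/25) = 4200/67 ≈ 62.687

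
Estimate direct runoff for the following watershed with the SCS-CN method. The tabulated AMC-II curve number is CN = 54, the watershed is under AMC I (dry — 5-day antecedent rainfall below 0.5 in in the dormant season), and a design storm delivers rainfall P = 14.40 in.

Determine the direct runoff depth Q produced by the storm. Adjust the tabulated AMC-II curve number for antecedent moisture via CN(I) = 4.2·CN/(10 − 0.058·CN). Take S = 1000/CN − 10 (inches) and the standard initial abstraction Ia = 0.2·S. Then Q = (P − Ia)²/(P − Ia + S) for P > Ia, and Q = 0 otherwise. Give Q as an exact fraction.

Q = 107487122/30768255 in ≈ 3.493 in

Adjust CN=54 to AMC I: 4.2·54/(10 − 0.058·54) → (1134/5) ÷ (1717/250) = 56700/1717 ≈ 33.023
S = 1000/(56700/1717) − 10 = 11500/567 in ≈ 20.282 in
Ia = 0.2·(11500/567) = 2300/567 in ≈ 4.056 in
P − Ia = 14.400 − 4.056 = 29324/2835 ≈ 10.344 in (> 0, runoff occurs)
Q: (29324/2835)² ÷ (86824/2835) = 107487122/30768255 in (≈ 3.493 in)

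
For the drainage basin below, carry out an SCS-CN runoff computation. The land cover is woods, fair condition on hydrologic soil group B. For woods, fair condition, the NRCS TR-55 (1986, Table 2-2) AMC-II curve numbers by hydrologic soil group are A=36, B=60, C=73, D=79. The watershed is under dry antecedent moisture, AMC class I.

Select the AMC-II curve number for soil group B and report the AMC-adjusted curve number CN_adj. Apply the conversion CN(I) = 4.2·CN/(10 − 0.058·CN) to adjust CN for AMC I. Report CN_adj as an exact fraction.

CN_adj = 6300/163 ≈ 38.650

NRCS table: woods, fair condition, soil group B → CN(II) = 60
CN(I) from CN(II)=60: (4.2·60)/(10 − 0.058·60) = 6300/163 ≈ 38.650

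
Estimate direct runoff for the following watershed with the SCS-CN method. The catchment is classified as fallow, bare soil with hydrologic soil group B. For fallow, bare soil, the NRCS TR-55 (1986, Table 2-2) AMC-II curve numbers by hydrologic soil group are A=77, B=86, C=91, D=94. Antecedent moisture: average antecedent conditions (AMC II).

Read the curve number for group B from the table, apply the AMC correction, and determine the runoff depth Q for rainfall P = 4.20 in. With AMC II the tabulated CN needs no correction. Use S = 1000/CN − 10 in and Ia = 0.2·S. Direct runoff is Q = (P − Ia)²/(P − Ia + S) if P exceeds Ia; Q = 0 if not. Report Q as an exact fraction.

NRCS table: fallow, bare soil, soil group B → CN(II) = 86
Average conditions: CN = 86 (no AMC adjustment).
Max retention: S = 1000/86 − 10 = 70/43 in (≈ 1.628 in)
Ia = 0.2·(70/43) = 14/43 in ≈ 0.326 in
Excess rainfall: 4.200 − 0.326 = 3.874 in; P > Ia so Q > 0
Runoff Q = (P−Ia)²/(P−Ia+S) = (3.874)²/(3.874+1.628) = 99127/36335 ≈ 2.728 in

Q = 99127/36335 in ≈ 2.728 in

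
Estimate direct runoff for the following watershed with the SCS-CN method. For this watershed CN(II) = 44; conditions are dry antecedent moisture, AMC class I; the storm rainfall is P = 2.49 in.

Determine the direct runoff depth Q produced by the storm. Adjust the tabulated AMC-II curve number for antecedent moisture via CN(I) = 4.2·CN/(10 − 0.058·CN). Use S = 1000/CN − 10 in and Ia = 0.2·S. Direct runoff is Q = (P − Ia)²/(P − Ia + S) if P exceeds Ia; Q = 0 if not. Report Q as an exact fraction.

Dry (AMC I): CN(I) = 4.2·44/(10 − 0.058·44) = (924/5)/(931/125) = 3300/133 ≈ 24.812
S = 1000/(3300/133) − 10 = 1000/33 in ≈ 30.303 in
Ia = 0.2·(1000/33) = 200/33 in ≈ 6.061 in
P = 2.490 ≤ Ia = 6.061 in: entire storm abstracted, Q = 0.

Q = 0 in ≈ 0.000 in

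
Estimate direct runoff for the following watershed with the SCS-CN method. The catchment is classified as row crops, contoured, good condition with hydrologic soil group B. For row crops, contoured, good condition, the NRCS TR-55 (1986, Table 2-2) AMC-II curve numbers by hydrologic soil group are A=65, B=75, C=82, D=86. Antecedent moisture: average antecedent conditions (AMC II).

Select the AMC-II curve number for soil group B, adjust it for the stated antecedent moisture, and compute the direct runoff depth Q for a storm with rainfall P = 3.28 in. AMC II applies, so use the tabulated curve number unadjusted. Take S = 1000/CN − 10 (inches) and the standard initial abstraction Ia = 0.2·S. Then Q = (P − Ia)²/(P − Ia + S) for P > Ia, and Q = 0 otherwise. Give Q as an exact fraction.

NRCS table: row crops, contoured, good condition, soil group B → CN(II) = 75
Average conditions: CN = 75 (no AMC adjustment).
S = 1000/75 − 10 = 10/3 in ≈ 3.333 in
Initial abstraction Ia = S/5 = (10/3)/5 = 2/3 ≈ 0.667 in
Excess rainfall: 3.280 − 0.667 = 2.613 in; P > Ia so Q > 0
Runoff Q = (P−Ia)²/(P−Ia+S) = (2.613)²/(2.613+3.333) = 19208/16725 ≈ 1.148 in

Q = 19208/16725 in ≈ 1.148 in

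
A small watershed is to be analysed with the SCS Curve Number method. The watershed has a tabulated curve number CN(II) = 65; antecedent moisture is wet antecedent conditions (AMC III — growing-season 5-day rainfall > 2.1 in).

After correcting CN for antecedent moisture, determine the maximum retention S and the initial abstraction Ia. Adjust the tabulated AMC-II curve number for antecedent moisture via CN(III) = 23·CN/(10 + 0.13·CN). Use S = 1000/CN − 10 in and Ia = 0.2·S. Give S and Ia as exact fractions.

S = 700/299 in ≈ 2.341 in; Ia = 140/299 in ≈ 0.468 in

Adjust CN=65 to AMC III: 23·65/(10 + 0.13·65) → 1495 ÷ (369/20) = 29900/369 ≈ 81.030
Retention S: 1000/CN − 10 with CN=81.030 → S = 700/299 ≈ 2.341 in
Initial abstraction Ia = S/5 = (700/299)/5 = 140/299 ≈ 0.468 in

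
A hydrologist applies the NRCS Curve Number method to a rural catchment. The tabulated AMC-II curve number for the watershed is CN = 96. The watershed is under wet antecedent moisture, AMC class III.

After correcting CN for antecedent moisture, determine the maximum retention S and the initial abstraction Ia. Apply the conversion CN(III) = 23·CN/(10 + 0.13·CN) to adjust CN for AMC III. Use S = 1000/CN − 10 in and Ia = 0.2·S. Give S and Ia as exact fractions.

S = 25/138 in ≈ 0.181 in; Ia = 5/138 in ≈ 0.036 in

Wet (AMC III): CN(III) = 23·96/(10 + 0.13·96) = 2208/(562/25) = 27600/281 ≈ 98.221
S = 1000/(27600/281) − 10 = 25/138 in ≈ 0.181 in
Ia = 0.2S: 0.2·0.181 = 0.036 in (exactly 5/138)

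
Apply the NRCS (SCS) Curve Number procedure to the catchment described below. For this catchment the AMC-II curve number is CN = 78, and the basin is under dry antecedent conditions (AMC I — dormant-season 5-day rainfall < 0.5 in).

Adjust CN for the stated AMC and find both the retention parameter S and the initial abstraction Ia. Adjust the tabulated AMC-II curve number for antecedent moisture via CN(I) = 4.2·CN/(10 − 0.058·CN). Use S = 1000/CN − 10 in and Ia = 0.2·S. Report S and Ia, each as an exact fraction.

S = 5500/819 in ≈ 6.716 in; Ia = 1100/819 in ≈ 1.343 in

CN(I) from CN(II)=78: (4.2·78)/(10 − 0.058·78) = 81900/1369 ≈ 59.825
Retention S: 1000/CN − 10 with CN=59.825 → S = 5500/819 ≈ 6.716 in
Ia = 0.2·(5500/819) = 1100/819 in ≈ 1.343 in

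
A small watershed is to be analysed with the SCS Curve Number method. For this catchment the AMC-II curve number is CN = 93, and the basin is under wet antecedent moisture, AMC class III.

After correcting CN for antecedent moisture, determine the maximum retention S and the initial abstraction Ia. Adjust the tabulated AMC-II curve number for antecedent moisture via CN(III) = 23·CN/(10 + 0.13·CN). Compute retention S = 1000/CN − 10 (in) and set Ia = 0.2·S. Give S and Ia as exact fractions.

S = 700/2139 in ≈ 0.327 in; Ia = 140/2139 in ≈ 0.065 in

Wet (AMC III): CN(III) = 23·93/(10 + 0.13·93) = 2139/(2209/100) = 213900/2209 ≈ 96.831
Max retention: S = 1000/(213900/2209) − 10 = 700/2139 in (≈ 0.327 in)
Initial abstraction Ia = S/5 = (700/2139)/5 = 140/2139 ≈ 0.065 in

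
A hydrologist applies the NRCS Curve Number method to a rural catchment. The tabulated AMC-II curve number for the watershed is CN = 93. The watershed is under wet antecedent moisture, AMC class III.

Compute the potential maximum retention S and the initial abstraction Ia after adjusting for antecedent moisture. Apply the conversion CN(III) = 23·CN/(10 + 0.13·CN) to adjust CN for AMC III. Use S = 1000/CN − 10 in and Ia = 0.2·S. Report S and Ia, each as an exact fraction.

S = 700/2139 in ≈ 0.327 in; Ia = 140/2139 in ≈ 0.065 in

CN(III) from CN(II)=93: (23·93)/(10 + 0.13·93) = 213900/2209 ≈ 96.831
Retention S: 1000/CN − 10 with CN=96.831 → S = 700/2139 ≈ 0.327 in
Ia = 0.2·(700/2139) = 140/2139 in ≈ 0.065 in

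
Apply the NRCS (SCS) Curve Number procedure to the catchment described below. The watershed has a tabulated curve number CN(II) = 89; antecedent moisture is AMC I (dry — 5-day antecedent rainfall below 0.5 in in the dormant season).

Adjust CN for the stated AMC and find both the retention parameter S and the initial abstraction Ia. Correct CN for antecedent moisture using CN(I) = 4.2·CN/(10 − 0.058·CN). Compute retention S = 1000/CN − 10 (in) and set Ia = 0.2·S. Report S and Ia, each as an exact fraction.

S = 5500/1869 in ≈ 2.943 in; Ia = 1100/1869 in ≈ 0.589 in

Dry (AMC I): CN(I) = 4.2·89/(10 − 0.058·89) = (1869/5)/(2419/500) = 186900/2419 ≈ 77.263
S = 1000/(186900/2419) − 10 = 5500/1869 in ≈ 2.943 in
Initial abstraction Ia = S/5 = (5500/1869)/5 = 1100/1869 ≈ 0.589 in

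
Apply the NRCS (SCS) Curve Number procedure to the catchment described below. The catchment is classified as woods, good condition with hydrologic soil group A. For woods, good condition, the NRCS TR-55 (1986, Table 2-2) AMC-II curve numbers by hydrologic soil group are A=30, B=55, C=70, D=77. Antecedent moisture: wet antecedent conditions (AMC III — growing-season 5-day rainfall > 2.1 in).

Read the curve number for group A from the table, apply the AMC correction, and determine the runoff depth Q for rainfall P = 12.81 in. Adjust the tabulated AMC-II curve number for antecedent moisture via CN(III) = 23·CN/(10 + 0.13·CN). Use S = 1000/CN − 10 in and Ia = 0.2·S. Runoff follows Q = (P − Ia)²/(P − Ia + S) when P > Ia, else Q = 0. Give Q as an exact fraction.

NRCS table: woods, good condition, soil group A → CN(II) = 30
CN(III) from CN(II)=30: (23·30)/(10 + 0.13·30) = 6900/139 ≈ 49.640
Max retention: S = 1000/(6900/139) − 10 = 700/69 in (≈ 10.145 in)
Initial abstraction Ia = S/5 = (700/69)/5 = 140/69 ≈ 2.029 in
Since P=12.810 > Ia=2.029: effective rainfall P−Ia = 74389/6900 in
Q: (74389/6900)² ÷ (144389/6900) = 790531903/142326300 in (≈ 5.554 in)

Q = 790531903/142326300 in ≈ 5.554 in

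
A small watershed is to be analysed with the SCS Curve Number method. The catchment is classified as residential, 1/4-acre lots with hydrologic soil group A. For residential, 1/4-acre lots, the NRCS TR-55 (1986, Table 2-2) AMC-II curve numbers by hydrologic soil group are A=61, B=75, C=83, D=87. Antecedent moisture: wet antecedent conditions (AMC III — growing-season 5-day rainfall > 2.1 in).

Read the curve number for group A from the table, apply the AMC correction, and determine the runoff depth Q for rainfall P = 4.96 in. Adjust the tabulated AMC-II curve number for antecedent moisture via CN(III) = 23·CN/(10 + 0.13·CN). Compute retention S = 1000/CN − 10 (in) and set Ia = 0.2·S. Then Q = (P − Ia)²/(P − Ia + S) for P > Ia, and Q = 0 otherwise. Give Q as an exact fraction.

Q = 5965399696/2209479475 in ≈ 2.700 in

NRCS table: residential, 1/4-acre lots, soil group A → CN(II) = 61
CN(III) from CN(II)=61: (23·61)/(10 + 0.13·61) = 140300/1793 ≈ 78.249
Retention S: 1000/CN − 10 with CN=78.249 → S = 3900/1403 ≈ 2.780 in
Ia = 0.2·(3900/1403) = 780/1403 in ≈ 0.556 in
Since P=4.960 > Ia=0.556: effective rainfall P−Ia = 154472/35075 in
Q = (154472/35075)²/((154472/35075) + 3900/1403) = (23861598784/1230255625)/(251972/35075) = 5965399696/2209479475 in ≈ 2.700 in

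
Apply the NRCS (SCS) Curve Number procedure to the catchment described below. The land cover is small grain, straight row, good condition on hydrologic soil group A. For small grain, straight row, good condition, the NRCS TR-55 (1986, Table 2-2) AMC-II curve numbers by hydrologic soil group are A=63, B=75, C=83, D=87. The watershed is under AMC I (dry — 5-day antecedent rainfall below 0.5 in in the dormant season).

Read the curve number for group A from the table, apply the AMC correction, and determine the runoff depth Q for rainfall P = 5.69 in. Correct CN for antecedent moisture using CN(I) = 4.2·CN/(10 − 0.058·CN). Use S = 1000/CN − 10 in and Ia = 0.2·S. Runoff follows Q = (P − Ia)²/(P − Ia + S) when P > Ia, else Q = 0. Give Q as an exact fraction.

Q = 146525887369/295397720100 in ≈ 0.496 in

NRCS table: small grain, straight row, good condition, soil group A → CN(II) = 63
CN(I) from CN(II)=63: (4.2·63)/(10 − 0.058·63) = 132300/3173 ≈ 41.696
Max retention: S = 1000/(132300/3173) − 10 = 18500/1323 in (≈ 13.983 in)
Ia = 0.2·(18500/1323) = 3700/1323 in ≈ 2.797 in
Excess rainfall: 5.690 − 2.797 = 2.893 in; P > Ia so Q > 0
Q = (382787/132300)²/((382787/132300) + 18500/1323) = (146525887369/17503290000)/(2232787/132300) = 146525887369/295397720100 in ≈ 0.496 in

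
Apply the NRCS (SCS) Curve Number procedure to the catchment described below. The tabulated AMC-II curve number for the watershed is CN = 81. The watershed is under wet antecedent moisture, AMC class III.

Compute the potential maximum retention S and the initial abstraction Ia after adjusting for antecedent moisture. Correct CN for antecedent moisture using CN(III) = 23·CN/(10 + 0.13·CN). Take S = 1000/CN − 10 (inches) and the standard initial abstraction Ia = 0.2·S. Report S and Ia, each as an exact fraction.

S = 1900/1863 in ≈ 1.020 in; Ia = 380/1863 in ≈ 0.204 in

Adjust CN=81 to AMC III: 23·81/(10 + 0.13·81) → 1863 ÷ (2053/100) = 186300/2053 ≈ 90.745
Max retention: S = 1000/(186300/2053) − 10 = 1900/1863 in (≈ 1.020 in)
Ia = 0.2S: 0.2·1.020 = 0.204 in (exactly 380/1863)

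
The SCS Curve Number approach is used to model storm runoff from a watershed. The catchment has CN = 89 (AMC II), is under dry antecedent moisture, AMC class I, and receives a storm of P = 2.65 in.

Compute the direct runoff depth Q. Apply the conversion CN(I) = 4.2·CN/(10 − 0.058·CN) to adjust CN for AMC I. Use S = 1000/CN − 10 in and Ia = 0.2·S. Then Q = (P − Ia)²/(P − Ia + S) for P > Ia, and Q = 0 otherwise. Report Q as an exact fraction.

Adjust CN=89 to AMC I: 4.2·89/(10 − 0.058·89) → (1869/5) ÷ (2419/500) = 186900/2419 ≈ 77.263
Max retention: S = 1000/(186900/2419) − 10 = 5500/1869 in (≈ 2.943 in)
Initial abstraction Ia = S/5 = (5500/1869)/5 = 1100/1869 ≈ 0.589 in
Excess rainfall: 2.650 − 0.589 = 2.061 in; P > Ia so Q > 0
Q = (77057/37380)²/((77057/37380) + 5500/1869) = (5937781249/1397264400)/(187057/37380) = 5937781249/6992190660 in ≈ 0.849 in

Q = 5937781249/6992190660 in ≈ 0.849 in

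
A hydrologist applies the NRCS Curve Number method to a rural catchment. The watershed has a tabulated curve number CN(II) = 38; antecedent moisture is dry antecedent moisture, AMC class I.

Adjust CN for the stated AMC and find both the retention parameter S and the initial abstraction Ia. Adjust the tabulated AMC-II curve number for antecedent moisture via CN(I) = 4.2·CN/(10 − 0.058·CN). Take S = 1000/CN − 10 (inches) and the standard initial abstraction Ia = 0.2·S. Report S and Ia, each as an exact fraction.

Dry (AMC I): CN(I) = 4.2·38/(10 − 0.058·38) = (798/5)/(1949/250) = 39900/1949 ≈ 20.472
S = 1000/(39900/1949) − 10 = 15500/399 in ≈ 38.847 in
Ia = 0.2S: 0.2·38.847 = 7.769 in (exactly 3100/399)

S = 15500/399 in ≈ 38.847 in; Ia = 3100/399 in ≈ 7.769 in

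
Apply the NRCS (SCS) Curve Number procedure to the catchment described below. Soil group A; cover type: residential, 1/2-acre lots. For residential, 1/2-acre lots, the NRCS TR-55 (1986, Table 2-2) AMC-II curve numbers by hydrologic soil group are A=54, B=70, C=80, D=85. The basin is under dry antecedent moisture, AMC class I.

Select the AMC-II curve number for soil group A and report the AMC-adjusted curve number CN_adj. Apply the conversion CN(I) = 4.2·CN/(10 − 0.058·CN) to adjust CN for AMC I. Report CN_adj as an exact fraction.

CN_adj = 56700/1717 ≈ 33.023

NRCS table: residential, 1/2-acre lots, soil group A → CN(II) = 54
Adjust CN=54 to AMC I: 4.2·54/(10 − 0.058·54) → (1134/5) ÷ (1717/250) = 56700/1717 ≈ 33.023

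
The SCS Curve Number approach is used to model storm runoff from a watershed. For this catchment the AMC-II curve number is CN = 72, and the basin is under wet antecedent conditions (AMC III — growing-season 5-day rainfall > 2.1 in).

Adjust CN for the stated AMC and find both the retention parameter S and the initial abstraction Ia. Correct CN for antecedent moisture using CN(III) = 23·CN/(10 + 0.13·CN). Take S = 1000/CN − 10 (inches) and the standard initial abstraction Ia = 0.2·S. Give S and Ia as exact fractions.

S = 350/207 in ≈ 1.691 in; Ia = 70/207 in ≈ 0.338 in

Wet (AMC III): CN(III) = 23·72/(10 + 0.13·72) = 1656/(484/25) = 10350/121 ≈ 85.537
S = 1000/(10350/121) − 10 = 350/207 in ≈ 1.691 in
Ia = 0.2·(350/207) = 70/207 in ≈ 0.338 in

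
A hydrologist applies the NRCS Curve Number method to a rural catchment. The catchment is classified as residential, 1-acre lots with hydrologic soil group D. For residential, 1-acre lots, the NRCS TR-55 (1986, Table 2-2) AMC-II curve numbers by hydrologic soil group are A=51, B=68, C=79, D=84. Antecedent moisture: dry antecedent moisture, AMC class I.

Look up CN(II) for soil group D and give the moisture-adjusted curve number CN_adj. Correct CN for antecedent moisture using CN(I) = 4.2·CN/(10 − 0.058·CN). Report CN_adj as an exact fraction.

CN_adj = 44100/641 ≈ 68.799

NRCS table: residential, 1-acre lots, soil group D → CN(II) = 84
Dry (AMC I): CN(I) = 4.2·84/(10 − 0.058·84) = (1764/5)/(641/125) = 44100/641 ≈ 68.799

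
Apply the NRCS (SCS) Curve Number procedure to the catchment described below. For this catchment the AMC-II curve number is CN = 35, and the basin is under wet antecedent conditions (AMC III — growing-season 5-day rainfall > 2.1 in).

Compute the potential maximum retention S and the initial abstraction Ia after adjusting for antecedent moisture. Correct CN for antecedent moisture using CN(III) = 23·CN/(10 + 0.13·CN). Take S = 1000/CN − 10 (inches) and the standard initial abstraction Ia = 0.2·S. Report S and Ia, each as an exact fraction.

Adjust CN=35 to AMC III: 23·35/(10 + 0.13·35) → 805 ÷ (291/20) = 16100/291 ≈ 55.326
S = 1000/(16100/291) − 10 = 1300/161 in ≈ 8.075 in
Ia = 0.2·(1300/161) = 260/161 in ≈ 1.615 in

S = 1300/161 in ≈ 8.075 in; Ia = 260/161 in ≈ 1.615 in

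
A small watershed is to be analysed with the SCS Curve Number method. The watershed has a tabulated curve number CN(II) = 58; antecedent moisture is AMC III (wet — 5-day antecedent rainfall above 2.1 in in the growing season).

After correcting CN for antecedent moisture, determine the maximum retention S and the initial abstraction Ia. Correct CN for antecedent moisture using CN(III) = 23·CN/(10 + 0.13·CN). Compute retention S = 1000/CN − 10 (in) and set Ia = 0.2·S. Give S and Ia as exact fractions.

S = 2100/667 in ≈ 3.148 in; Ia = 420/667 in ≈ 0.630 in

Wet (AMC III): CN(III) = 23·58/(10 + 0.13·58) = 1334/(877/50) = 66700/877 ≈ 76.055
S = 1000/(66700/877) − 10 = 2100/667 in ≈ 3.148 in
Initial abstraction Ia = S/5 = (2100/667)/5 = 420/667 ≈ 0.630 in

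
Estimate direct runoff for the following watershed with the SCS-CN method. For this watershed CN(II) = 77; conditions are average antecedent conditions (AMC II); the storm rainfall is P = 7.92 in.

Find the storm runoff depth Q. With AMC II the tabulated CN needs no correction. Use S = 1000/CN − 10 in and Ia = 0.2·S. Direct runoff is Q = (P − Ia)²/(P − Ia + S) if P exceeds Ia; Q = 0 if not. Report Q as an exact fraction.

AMC II — tabulated CN = 77 applies directly.
Max retention: S = 1000/77 − 10 = 230/77 in (≈ 2.987 in)
Ia = 0.2S: 0.2·2.987 = 0.597 in (exactly 46/77)
P − Ia = 7.920 − 0.597 = 14096/1925 ≈ 7.323 in (> 0, runoff occurs)
Q = (14096/1925)²/((14096/1925) + 230/77) = (198697216/3705625)/(19846/1925) = 99348608/19101775 in ≈ 5.201 in

Q = 99348608/19101775 in ≈ 5.201 in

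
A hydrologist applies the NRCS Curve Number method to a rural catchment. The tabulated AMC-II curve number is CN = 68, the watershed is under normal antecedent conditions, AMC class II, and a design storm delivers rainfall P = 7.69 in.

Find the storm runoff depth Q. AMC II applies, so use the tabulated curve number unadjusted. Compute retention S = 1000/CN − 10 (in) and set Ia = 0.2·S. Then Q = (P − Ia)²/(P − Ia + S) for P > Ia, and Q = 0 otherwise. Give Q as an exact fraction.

Q = 131629729/33104100 in ≈ 3.976 in

AMC II — tabulated CN = 68 applies directly.
Max retention: S = 1000/68 − 10 = 80/17 in (≈ 4.706 in)
Ia = 0.2·(80/17) = 16/17 in ≈ 0.941 in
P − Ia = 7.690 − 0.941 = 11473/1700 ≈ 6.749 in (> 0, runoff occurs)
Q: (11473/1700)² ÷ (19473/1700) = 131629729/33104100 in (≈ 3.976 in)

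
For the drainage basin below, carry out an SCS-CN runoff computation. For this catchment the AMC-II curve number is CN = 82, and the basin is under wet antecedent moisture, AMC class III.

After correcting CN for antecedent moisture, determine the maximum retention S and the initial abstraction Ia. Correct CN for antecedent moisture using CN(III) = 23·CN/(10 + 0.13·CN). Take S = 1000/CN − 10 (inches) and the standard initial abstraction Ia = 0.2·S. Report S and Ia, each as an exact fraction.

CN(III) from CN(II)=82: (23·82)/(10 + 0.13·82) = 94300/1033 ≈ 91.288
S = 1000/(94300/1033) − 10 = 900/943 in ≈ 0.954 in
Ia = 0.2S: 0.2·0.954 = 0.191 in (exactly 180/943)

S = 900/943 in ≈ 0.954 in; Ia = 180/943 in ≈ 0.191 in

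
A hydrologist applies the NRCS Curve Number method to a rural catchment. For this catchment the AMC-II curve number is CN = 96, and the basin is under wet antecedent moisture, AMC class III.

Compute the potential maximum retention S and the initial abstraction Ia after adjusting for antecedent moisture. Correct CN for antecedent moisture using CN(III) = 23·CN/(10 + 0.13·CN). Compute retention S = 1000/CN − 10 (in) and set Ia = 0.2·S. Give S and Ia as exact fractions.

S = 25/138 in ≈ 0.181 in; Ia = 5/138 in ≈ 0.036 in

CN(III) from CN(II)=96: (23·96)/(10 + 0.13·96) = 27600/281 ≈ 98.221
Max retention: S = 1000/(27600/281) − 10 = 25/138 in (≈ 0.181 in)
Ia = 0.2S: 0.2·0.181 = 0.036 in (exactly 5/138)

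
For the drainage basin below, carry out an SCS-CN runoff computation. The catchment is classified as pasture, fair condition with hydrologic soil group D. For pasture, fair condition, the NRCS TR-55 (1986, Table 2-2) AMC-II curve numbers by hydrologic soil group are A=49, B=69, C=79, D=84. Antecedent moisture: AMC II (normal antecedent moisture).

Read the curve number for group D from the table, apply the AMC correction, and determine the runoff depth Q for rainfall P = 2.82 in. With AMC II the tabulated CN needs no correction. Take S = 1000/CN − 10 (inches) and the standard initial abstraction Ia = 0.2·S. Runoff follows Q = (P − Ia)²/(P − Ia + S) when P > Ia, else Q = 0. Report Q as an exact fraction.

Q = 6558721/4789050 in ≈ 1.370 in

NRCS table: pasture, fair condition, soil group D → CN(II) = 84
CN(II) = 84; AMC II needs no correction.
S = 1000/84 − 10 = 40/21 in ≈ 1.905 in
Ia = 0.2S: 0.2·1.905 = 0.381 in (exactly 8/21)
Since P=2.820 > Ia=0.381: effective rainfall P−Ia = 2561/1050 in
Q: (2561/1050)² ÷ (4561/1050) = 6558721/4789050 in (≈ 1.370 in)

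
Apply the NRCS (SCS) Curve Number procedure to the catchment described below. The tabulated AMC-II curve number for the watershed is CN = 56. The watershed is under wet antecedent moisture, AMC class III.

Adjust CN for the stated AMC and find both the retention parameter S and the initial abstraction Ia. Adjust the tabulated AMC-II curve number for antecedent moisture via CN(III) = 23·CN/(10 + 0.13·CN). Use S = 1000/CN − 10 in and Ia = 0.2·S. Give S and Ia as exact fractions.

Adjust CN=56 to AMC III: 23·56/(10 + 0.13·56) → 1288 ÷ (432/25) = 4025/54 ≈ 74.537
Retention S: 1000/CN − 10 with CN=74.537 → S = 550/161 ≈ 3.416 in
Initial abstraction Ia = S/5 = (550/161)/5 = 110/161 ≈ 0.683 in

S = 550/161 in ≈ 3.416 in; Ia = 110/161 in ≈ 0.683 in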